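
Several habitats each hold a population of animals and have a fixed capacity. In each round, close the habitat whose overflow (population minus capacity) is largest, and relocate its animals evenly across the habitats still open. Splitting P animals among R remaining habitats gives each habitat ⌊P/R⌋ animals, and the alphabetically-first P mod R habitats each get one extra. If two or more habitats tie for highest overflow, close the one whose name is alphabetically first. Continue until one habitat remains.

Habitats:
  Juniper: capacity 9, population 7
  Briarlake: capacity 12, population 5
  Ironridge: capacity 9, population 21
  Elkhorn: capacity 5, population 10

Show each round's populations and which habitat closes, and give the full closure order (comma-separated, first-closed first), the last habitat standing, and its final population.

Closure order: Ironridge, Elkhorn, Juniper
Last habitat: Briarlake with 43 animals

Round 1: Briarlake=5 Elkhorn=10 Ironridge=21 Juniper=7 → close Ironridge (overflow 12)
  21÷3 = 7 each, +1 to first 0
Round 2: Briarlake=12 Elkhorn=17 Juniper=14 → close Elkhorn (overflow 12)
  17÷2 = 8 each, +1 to first 1
Round 3: Briarlake=21 Juniper=22 → close Juniper (overflow 13)
  22÷1 = 22 each, +1 to first 0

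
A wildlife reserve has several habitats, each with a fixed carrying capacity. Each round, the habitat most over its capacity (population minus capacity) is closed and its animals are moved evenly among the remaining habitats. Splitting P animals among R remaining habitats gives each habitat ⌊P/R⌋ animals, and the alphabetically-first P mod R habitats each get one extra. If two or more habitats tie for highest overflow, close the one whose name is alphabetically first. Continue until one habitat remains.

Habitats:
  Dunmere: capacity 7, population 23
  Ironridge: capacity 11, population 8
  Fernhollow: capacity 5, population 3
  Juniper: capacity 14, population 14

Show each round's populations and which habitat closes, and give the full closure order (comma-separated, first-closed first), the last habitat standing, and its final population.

Round 1: Dunmere=23 Fernhollow=3 Ironridge=8 Juniper=14 → close Dunmere (overflow 16)
  23÷3 = 7 each, +1 to first 2
Round 2: Fernhollow=11 Ironridge=16 Juniper=21 → close Juniper (overflow 7)
  21÷2 = 10 each, +1 to first 1
Round 3: Fernhollow=22 Ironridge=26 → close Fernhollow (overflow 17)
  22÷1 = 22 each, +1 to first 0

Closure order: Dunmere, Juniper, Fernhollow
Last habitat: Ironridge with 48 animals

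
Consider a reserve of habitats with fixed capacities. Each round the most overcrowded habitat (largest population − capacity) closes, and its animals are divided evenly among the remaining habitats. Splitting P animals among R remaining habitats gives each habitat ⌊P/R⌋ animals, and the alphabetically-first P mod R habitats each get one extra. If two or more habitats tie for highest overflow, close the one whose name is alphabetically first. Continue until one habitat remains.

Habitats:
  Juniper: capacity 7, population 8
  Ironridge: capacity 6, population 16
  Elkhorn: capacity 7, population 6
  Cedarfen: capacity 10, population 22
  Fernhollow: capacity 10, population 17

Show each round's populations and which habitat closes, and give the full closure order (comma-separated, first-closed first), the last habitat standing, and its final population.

Closure order: Cedarfen, Ironridge, Fernhollow, Juniper
Last habitat: Elkhorn with 69 animals

Round 1: Cedarfen=22 Elkhorn=6 Fernhollow=17 Ironridge=16 Juniper=8 → close Cedarfen (overflow 12)
  22÷4 = 5 each, +1 to first 2
Round 2: Elkhorn=12 Fernhollow=23 Ironridge=21 Juniper=13 → close Ironridge (overflow 15)
  21÷3 = 7 each, +1 to first 0
Round 3: Elkhorn=19 Fernhollow=30 Juniper=20 → close Fernhollow (overflow 20)
  30÷2 = 15 each, +1 to first 0
Round 4: Elkhorn=34 Juniper=35 → close Juniper (overflow 28)
  35÷1 = 35 each, +1 to first 0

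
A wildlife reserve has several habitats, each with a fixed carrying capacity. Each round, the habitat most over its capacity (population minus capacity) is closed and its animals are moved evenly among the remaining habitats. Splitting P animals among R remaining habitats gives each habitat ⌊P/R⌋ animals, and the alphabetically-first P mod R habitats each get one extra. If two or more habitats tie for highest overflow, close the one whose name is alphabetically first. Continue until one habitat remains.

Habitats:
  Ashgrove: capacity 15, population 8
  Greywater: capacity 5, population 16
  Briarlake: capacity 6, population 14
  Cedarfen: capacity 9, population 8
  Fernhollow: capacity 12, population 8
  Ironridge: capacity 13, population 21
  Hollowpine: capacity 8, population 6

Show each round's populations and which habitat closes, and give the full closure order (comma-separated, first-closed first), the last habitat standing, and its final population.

Round 1: Ashgrove=8 Briarlake=14 Cedarfen=8 Fernhollow=8 Greywater=16 Hollowpine=6 Ironridge=21 → close Greywater (overflow 11)
  16÷6 = 2 each, +1 to first 4
Round 2: Ashgrove=11 Briarlake=17 Cedarfen=11 Fernhollow=11 Hollowpine=8 Ironridge=23 → close Briarlake (overflow 11)
  17÷5 = 3 each, +1 to first 2
Round 3: Ashgrove=15 Cedarfen=15 Fernhollow=14 Hollowpine=11 Ironridge=26 → close Ironridge (overflow 13)
  26÷4 = 6 each, +1 to first 2
Round 4: Ashgrove=22 Cedarfen=22 Fernhollow=20 Hollowpine=17 → close Cedarfen (overflow 13)
  22÷3 = 7 each, +1 to first 1
Round 5: Ashgrove=30 Fernhollow=27 Hollowpine=24 → close Hollowpine (overflow 16)
  24÷2 = 12 each, +1 to first 0
Round 6: Ashgrove=42 Fernhollow=39 → close Ashgrove (overflow 27)
  42÷1 = 42 each, +1 to first 0

Closure order: Greywater, Briarlake, Ironridge, Cedarfen, Hollowpine, Ashgrove
Last habitat: Fernhollow with 81 animals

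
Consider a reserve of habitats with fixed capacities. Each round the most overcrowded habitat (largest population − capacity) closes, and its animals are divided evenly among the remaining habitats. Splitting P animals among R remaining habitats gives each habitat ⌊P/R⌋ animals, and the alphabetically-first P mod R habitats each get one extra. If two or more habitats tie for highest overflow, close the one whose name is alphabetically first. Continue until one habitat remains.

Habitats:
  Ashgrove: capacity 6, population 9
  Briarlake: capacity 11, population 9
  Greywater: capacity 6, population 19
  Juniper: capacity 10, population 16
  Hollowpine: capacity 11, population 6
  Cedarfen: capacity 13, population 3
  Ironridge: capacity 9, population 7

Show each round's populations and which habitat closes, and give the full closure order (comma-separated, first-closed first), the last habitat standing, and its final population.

Closure order: Greywater, Juniper, Ashgrove, Briarlake, Ironridge, Hollowpine
Last habitat: Cedarfen with 69 animals

Round 1: Ashgrove=9 Briarlake=9 Cedarfen=3 Greywater=19 Hollowpine=6 Ironridge=7 Juniper=16 → close Greywater (overflow 13)
  19÷6 = 3 each, +1 to first 1
Round 2: Ashgrove=13 Briarlake=12 Cedarfen=6 Hollowpine=9 Ironridge=10 Juniper=19 → close Juniper (overflow 9)
  19÷5 = 3 each, +1 to first 4
Round 3: Ashgrove=17 Briarlake=16 Cedarfen=10 Hollowpine=13 Ironridge=13 → close Ashgrove (overflow 11)
  17÷4 = 4 each, +1 to first 1
Round 4: Briarlake=21 Cedarfen=14 Hollowpine=17 Ironridge=17 → close Briarlake (overflow 10)
  21÷3 = 7 each, +1 to first 0
Round 5: Cedarfen=21 Hollowpine=24 Ironridge=24 → close Ironridge (overflow 15)
  24÷2 = 12 each, +1 to first 0
Round 6: Cedarfen=33 Hollowpine=36 → close Hollowpine (overflow 25)
  36÷1 = 36 each, +1 to first 0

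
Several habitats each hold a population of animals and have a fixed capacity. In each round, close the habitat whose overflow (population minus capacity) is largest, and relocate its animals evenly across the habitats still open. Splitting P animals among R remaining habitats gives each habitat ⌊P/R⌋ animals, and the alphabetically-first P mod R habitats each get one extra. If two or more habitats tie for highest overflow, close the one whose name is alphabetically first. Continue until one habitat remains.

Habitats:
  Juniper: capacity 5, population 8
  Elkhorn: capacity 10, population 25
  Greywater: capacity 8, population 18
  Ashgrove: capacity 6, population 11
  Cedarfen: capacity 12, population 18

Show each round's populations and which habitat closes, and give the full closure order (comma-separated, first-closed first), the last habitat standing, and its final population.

Closure order: Elkhorn, Greywater, Ashgrove, Cedarfen
Last habitat: Juniper with 80 animals

Round 1: Ashgrove=11 Cedarfen=18 Elkhorn=25 Greywater=18 Juniper=8 → close Elkhorn (overflow 15)
  25÷4 = 6 each, +1 to first 1
Round 2: Ashgrove=18 Cedarfen=24 Greywater=24 Juniper=14 → close Greywater (overflow 16)
  24÷3 = 8 each, +1 to first 0
Round 3: Ashgrove=26 Cedarfen=32 Juniper=22 → close Ashgrove (overflow 20)
  26÷2 = 13 each, +1 to first 0
Round 4: Cedarfen=45 Juniper=35 → close Cedarfen (overflow 33)
  45÷1 = 45 each, +1 to first 0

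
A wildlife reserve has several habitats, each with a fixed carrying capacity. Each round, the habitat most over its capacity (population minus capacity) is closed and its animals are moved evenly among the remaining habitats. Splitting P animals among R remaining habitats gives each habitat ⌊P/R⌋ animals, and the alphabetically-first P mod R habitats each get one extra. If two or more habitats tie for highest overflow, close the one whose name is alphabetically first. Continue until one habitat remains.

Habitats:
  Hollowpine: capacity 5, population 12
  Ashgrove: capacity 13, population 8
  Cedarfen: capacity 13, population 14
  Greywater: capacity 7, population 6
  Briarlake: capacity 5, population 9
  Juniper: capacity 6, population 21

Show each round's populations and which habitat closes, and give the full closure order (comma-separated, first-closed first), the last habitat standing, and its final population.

Closure order: Juniper, Hollowpine, Briarlake, Cedarfen, Greywater
Last habitat: Ashgrove with 70 animals

Round 1: Ashgrove=8 Briarlake=9 Cedarfen=14 Greywater=6 Hollowpine=12 Juniper=21 → close Juniper (overflow 15)
  21÷5 = 4 each, +1 to first 1
Round 2: Ashgrove=13 Briarlake=13 Cedarfen=18 Greywater=10 Hollowpine=16 → close Hollowpine (overflow 11)
  16÷4 = 4 each, +1 to first 0
Round 3: Ashgrove=17 Briarlake=17 Cedarfen=22 Greywater=14 → close Briarlake (overflow 12)
  17÷3 = 5 each, +1 to first 2
Round 4: Ashgrove=23 Cedarfen=28 Greywater=19 → close Cedarfen (overflow 15)
  28÷2 = 14 each, +1 to first 0
Round 5: Ashgrove=37 Greywater=33 → close Greywater (overflow 26)
  33÷1 = 33 each, +1 to first 0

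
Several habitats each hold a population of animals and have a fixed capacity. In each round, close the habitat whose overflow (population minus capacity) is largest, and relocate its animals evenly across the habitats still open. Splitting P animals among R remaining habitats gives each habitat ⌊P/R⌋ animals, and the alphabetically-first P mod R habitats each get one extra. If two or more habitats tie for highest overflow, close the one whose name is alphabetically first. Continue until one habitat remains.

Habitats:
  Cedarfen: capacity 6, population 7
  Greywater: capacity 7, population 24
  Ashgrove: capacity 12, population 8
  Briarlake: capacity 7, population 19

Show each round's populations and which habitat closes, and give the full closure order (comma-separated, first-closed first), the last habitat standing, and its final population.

Closure order: Greywater, Briarlake, Cedarfen
Last habitat: Ashgrove with 58 animals

Round 1: Ashgrove=8 Briarlake=19 Cedarfen=7 Greywater=24 → close Greywater (overflow 17)
  24÷3 = 8 each, +1 to first 0
Round 2: Ashgrove=16 Briarlake=27 Cedarfen=15 → close Briarlake (overflow 20)
  27÷2 = 13 each, +1 to first 1
Round 3: Ashgrove=30 Cedarfen=28 → close Cedarfen (overflow 22)
  28÷1 = 28 each, +1 to first 0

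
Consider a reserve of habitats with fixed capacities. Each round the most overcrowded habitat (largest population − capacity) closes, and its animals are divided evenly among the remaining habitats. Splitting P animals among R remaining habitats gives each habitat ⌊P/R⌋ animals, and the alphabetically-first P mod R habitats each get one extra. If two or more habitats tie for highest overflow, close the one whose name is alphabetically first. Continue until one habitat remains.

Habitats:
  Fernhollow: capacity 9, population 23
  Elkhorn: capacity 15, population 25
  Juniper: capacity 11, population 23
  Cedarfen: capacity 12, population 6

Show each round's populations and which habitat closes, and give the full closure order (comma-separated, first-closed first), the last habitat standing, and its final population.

Round 1: Cedarfen=6 Elkhorn=25 Fernhollow=23 Juniper=23 → close Fernhollow (overflow 14)
  23÷3 = 7 each, +1 to first 2
Round 2: Cedarfen=14 Elkhorn=33 Juniper=30 → close Juniper (overflow 19)
  30÷2 = 15 each, +1 to first 0
Round 3: Cedarfen=29 Elkhorn=48 → close Elkhorn (overflow 33)
  48÷1 = 48 each, +1 to first 0

Closure order: Fernhollow, Juniper, Elkhorn
Last habitat: Cedarfen with 77 animals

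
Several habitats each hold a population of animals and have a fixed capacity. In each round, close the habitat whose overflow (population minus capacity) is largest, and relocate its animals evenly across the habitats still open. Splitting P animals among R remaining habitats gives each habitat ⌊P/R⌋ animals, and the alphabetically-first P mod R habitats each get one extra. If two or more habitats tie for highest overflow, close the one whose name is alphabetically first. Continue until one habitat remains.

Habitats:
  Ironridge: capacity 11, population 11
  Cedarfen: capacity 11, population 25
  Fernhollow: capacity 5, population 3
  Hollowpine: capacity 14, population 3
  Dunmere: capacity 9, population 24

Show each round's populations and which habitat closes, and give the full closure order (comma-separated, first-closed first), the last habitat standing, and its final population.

Closure order: Dunmere, Cedarfen, Ironridge, Fernhollow
Last habitat: Hollowpine with 66 animals

Round 1: Cedarfen=25 Dunmere=24 Fernhollow=3 Hollowpine=3 Ironridge=11 → close Dunmere (overflow 15)
  24÷4 = 6 each, +1 to first 0
Round 2: Cedarfen=31 Fernhollow=9 Hollowpine=9 Ironridge=17 → close Cedarfen (overflow 20)
  31÷3 = 10 each, +1 to first 1
Round 3: Fernhollow=20 Hollowpine=19 Ironridge=27 → close Ironridge (overflow 16)
  27÷2 = 13 each, +1 to first 1
Round 4: Fernhollow=34 Hollowpine=32 → close Fernhollow (overflow 29)
  34÷1 = 34 each, +1 to first 0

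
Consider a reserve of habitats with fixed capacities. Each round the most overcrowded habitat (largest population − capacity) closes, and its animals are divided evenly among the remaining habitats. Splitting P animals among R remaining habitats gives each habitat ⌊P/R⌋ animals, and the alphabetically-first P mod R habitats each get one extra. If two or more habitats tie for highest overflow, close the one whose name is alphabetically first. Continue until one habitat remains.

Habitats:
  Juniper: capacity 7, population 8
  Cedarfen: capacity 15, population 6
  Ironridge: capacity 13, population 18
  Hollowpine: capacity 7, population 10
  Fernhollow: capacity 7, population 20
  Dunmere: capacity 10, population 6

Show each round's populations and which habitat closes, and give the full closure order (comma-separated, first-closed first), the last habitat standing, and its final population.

Closure order: Fernhollow, Ironridge, Hollowpine, Juniper, Dunmere
Last habitat: Cedarfen with 68 animals

Round 1: Cedarfen=6 Dunmere=6 Fernhollow=20 Hollowpine=10 Ironridge=18 Juniper=8 → close Fernhollow (overflow 13)
  20÷5 = 4 each, +1 to first 0
Round 2: Cedarfen=10 Dunmere=10 Hollowpine=14 Ironridge=22 Juniper=12 → close Ironridge (overflow 9)
  22÷4 = 5 each, +1 to first 2
Round 3: Cedarfen=16 Dunmere=16 Hollowpine=19 Juniper=17 → close Hollowpine (overflow 12)
  19÷3 = 6 each, +1 to first 1
Round 4: Cedarfen=23 Dunmere=22 Juniper=23 → close Juniper (overflow 16)
  23÷2 = 11 each, +1 to first 1
Round 5: Cedarfen=35 Dunmere=33 → close Dunmere (overflow 23)
  33÷1 = 33 each, +1 to first 0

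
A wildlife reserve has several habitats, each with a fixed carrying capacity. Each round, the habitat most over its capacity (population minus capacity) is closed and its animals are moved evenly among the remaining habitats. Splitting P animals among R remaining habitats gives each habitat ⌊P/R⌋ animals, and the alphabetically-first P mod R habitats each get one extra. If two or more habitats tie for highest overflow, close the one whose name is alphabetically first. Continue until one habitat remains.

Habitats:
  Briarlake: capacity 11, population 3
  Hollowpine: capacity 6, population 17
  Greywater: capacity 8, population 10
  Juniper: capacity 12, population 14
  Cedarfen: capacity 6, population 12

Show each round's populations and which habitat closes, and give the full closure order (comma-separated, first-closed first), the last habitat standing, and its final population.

Round 1: Briarlake=3 Cedarfen=12 Greywater=10 Hollowpine=17 Juniper=14 → close Hollowpine (overflow 11)
  17÷4 = 4 each, +1 to first 1
Round 2: Briarlake=8 Cedarfen=16 Greywater=14 Juniper=18 → close Cedarfen (overflow 10)
  16÷3 = 5 each, +1 to first 1
Round 3: Briarlake=14 Greywater=19 Juniper=23 → close Greywater (overflow 11)
  19÷2 = 9 each, +1 to first 1
Round 4: Briarlake=24 Juniper=32 → close Juniper (overflow 20)
  32÷1 = 32 each, +1 to first 0

Closure order: Hollowpine, Cedarfen, Greywater, Juniper
Last habitat: Briarlake with 56 animals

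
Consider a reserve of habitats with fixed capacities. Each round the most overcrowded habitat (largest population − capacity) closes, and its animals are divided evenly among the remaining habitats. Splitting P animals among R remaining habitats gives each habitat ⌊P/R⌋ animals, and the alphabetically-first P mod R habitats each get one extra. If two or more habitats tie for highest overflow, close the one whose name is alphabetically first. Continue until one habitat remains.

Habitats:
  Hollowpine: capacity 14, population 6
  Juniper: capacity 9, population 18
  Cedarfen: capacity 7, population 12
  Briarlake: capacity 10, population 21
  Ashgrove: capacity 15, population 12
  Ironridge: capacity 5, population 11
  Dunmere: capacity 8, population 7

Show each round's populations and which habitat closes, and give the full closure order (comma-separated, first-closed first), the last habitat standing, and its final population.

Round 1: Ashgrove=12 Briarlake=21 Cedarfen=12 Dunmere=7 Hollowpine=6 Ironridge=11 Juniper=18 → close Briarlake (overflow 11)
  21÷6 = 3 each, +1 to first 3
Round 2: Ashgrove=16 Cedarfen=16 Dunmere=11 Hollowpine=9 Ironridge=14 Juniper=21 → close Juniper (overflow 12)
  21÷5 = 4 each, +1 to first 1
Round 3: Ashgrove=21 Cedarfen=20 Dunmere=15 Hollowpine=13 Ironridge=18 → close Cedarfen (overflow 13)
  20÷4 = 5 each, +1 to first 0
Round 4: Ashgrove=26 Dunmere=20 Hollowpine=18 Ironridge=23 → close Ironridge (overflow 18)
  23÷3 = 7 each, +1 to first 2
Round 5: Ashgrove=34 Dunmere=28 Hollowpine=25 → close Dunmere (overflow 20)
  28÷2 = 14 each, +1 to first 0
Round 6: Ashgrove=48 Hollowpine=39 → close Ashgrove (overflow 33)
  48÷1 = 48 each, +1 to first 0

Closure order: Briarlake, Juniper, Cedarfen, Ironridge, Dunmere, Ashgrove
Last habitat: Hollowpine with 87 animals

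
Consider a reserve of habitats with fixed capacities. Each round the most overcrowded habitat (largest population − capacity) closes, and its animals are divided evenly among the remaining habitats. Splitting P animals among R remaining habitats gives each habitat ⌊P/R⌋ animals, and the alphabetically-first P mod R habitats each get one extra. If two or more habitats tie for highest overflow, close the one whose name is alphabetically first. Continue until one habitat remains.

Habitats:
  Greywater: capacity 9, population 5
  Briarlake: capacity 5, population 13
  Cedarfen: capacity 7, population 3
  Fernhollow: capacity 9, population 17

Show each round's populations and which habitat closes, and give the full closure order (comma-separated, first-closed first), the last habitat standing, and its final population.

Round 1: Briarlake=13 Cedarfen=3 Fernhollow=17 Greywater=5 → close Briarlake (overflow 8)
  13÷3 = 4 each, +1 to first 1
Round 2: Cedarfen=8 Fernhollow=21 Greywater=9 → close Fernhollow (overflow 12)
  21÷2 = 10 each, +1 to first 1
Round 3: Cedarfen=19 Greywater=19 → close Cedarfen (overflow 12)
  19÷1 = 19 each, +1 to first 0

Closure order: Briarlake, Fernhollow, Cedarfen
Last habitat: Greywater with 38 animals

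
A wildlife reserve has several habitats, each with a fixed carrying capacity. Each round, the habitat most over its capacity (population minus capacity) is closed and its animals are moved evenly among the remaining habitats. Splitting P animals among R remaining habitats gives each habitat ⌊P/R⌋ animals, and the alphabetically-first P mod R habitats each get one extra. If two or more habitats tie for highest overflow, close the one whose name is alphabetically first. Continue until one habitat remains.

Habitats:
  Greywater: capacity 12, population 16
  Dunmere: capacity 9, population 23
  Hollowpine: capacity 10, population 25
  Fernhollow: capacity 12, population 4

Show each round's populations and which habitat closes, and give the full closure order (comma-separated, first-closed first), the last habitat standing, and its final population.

Closure order: Hollowpine, Dunmere, Greywater
Last habitat: Fernhollow with 68 animals

Round 1: Dunmere=23 Fernhollow=4 Greywater=16 Hollowpine=25 → close Hollowpine (overflow 15)
  25÷3 = 8 each, +1 to first 1
Round 2: Dunmere=32 Fernhollow=12 Greywater=24 → close Dunmere (overflow 23)
  32÷2 = 16 each, +1 to first 0
Round 3: Fernhollow=28 Greywater=40 → close Greywater (overflow 28)
  40÷1 = 40 each, +1 to first 0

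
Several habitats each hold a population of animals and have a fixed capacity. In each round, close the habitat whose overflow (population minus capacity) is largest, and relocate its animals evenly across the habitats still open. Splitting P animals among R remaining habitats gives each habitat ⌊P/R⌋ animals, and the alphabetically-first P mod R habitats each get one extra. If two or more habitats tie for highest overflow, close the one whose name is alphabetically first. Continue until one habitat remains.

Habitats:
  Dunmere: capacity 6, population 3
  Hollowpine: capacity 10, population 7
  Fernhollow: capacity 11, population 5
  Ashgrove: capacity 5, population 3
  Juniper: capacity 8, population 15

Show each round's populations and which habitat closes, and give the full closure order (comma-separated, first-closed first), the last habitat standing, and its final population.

Round 1: Ashgrove=3 Dunmere=3 Fernhollow=5 Hollowpine=7 Juniper=15 → close Juniper (overflow 7)
  15÷4 = 3 each, +1 to first 3
Round 2: Ashgrove=7 Dunmere=7 Fernhollow=9 Hollowpine=10 → close Ashgrove (overflow 2)
  7÷3 = 2 each, +1 to first 1
Round 3: Dunmere=10 Fernhollow=11 Hollowpine=12 → close Dunmere (overflow 4)
  10÷2 = 5 each, +1 to first 0
Round 4: Fernhollow=16 Hollowpine=17 → close Hollowpine (overflow 7)
  17÷1 = 17 each, +1 to first 0

Closure order: Juniper, Ashgrove, Dunmere, Hollowpine
Last habitat: Fernhollow with 33 animals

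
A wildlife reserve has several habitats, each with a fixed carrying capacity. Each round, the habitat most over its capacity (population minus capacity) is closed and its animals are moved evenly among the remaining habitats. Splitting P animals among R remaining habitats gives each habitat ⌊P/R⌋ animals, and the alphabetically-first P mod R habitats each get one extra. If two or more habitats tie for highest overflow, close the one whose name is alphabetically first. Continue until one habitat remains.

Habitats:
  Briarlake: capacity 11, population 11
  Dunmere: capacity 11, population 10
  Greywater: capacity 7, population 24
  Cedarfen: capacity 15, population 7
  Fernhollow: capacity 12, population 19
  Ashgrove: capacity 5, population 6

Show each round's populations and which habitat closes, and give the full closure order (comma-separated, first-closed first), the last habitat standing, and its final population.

Closure order: Greywater, Fernhollow, Ashgrove, Briarlake, Dunmere
Last habitat: Cedarfen with 77 animals

Round 1: Ashgrove=6 Briarlake=11 Cedarfen=7 Dunmere=10 Fernhollow=19 Greywater=24 → close Greywater (overflow 17)
  24÷5 = 4 each, +1 to first 4
Round 2: Ashgrove=11 Briarlake=16 Cedarfen=12 Dunmere=15 Fernhollow=23 → close Fernhollow (overflow 11)
  23÷4 = 5 each, +1 to first 3
Round 3: Ashgrove=17 Briarlake=22 Cedarfen=18 Dunmere=20 → close Ashgrove (overflow 12)
  17÷3 = 5 each, +1 to first 2
Round 4: Briarlake=28 Cedarfen=24 Dunmere=25 → close Briarlake (overflow 17)
  28÷2 = 14 each, +1 to first 0
Round 5: Cedarfen=38 Dunmere=39 → close Dunmere (overflow 28)
  39÷1 = 39 each, +1 to first 0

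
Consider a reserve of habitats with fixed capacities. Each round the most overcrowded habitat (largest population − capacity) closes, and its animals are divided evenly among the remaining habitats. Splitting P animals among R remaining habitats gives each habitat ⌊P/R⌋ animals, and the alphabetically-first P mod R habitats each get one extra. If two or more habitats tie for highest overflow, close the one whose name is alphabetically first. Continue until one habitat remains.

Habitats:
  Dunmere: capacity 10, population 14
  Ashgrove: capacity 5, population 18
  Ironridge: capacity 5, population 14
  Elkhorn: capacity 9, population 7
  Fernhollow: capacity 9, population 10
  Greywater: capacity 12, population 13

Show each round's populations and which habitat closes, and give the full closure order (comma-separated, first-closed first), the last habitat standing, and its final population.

Closure order: Ashgrove, Ironridge, Dunmere, Fernhollow, Greywater
Last habitat: Elkhorn with 76 animals

Round 1: Ashgrove=18 Dunmere=14 Elkhorn=7 Fernhollow=10 Greywater=13 Ironridge=14 → close Ashgrove (overflow 13)
  18÷5 = 3 each, +1 to first 3
Round 2: Dunmere=18 Elkhorn=11 Fernhollow=14 Greywater=16 Ironridge=17 → close Ironridge (overflow 12)
  17÷4 = 4 each, +1 to first 1
Round 3: Dunmere=23 Elkhorn=15 Fernhollow=18 Greywater=20 → close Dunmere (overflow 13)
  23÷3 = 7 each, +1 to first 2
Round 4: Elkhorn=23 Fernhollow=26 Greywater=27 → close Fernhollow (overflow 17)
  26÷2 = 13 each, +1 to first 0
Round 5: Elkhorn=36 Greywater=40 → close Greywater (overflow 28)
  40÷1 = 40 each, +1 to first 0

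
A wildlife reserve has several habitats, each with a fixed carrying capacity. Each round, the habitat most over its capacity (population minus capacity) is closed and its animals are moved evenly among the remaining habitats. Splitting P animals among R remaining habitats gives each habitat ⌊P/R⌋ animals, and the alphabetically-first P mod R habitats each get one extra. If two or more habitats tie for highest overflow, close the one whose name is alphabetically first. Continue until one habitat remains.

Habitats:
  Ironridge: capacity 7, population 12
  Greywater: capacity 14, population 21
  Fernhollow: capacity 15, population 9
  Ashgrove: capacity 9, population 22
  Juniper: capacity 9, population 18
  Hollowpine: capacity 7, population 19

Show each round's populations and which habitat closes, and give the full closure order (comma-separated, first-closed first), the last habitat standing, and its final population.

Closure order: Ashgrove, Hollowpine, Greywater, Juniper, Ironridge
Last habitat: Fernhollow with 101 animals

Round 1: Ashgrove=22 Fernhollow=9 Greywater=21 Hollowpine=19 Ironridge=12 Juniper=18 → close Ashgrove (overflow 13)
  22÷5 = 4 each, +1 to first 2
Round 2: Fernhollow=14 Greywater=26 Hollowpine=23 Ironridge=16 Juniper=22 → close Hollowpine (overflow 16)
  23÷4 = 5 each, +1 to first 3
Round 3: Fernhollow=20 Greywater=32 Ironridge=22 Juniper=27 → close Greywater (overflow 18)
  32÷3 = 10 each, +1 to first 2
Round 4: Fernhollow=31 Ironridge=33 Juniper=37 → close Juniper (overflow 28)
  37÷2 = 18 each, +1 to first 1
Round 5: Fernhollow=50 Ironridge=51 → close Ironridge (overflow 44)
  51÷1 = 51 each, +1 to first 0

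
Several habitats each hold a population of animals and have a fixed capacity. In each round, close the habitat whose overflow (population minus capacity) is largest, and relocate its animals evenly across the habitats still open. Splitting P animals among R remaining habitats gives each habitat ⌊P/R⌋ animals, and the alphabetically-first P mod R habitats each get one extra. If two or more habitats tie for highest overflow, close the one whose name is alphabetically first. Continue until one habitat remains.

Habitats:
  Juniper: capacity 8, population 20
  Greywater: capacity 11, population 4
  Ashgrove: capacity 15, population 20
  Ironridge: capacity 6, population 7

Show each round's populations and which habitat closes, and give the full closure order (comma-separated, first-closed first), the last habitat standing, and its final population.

Round 1: Ashgrove=20 Greywater=4 Ironridge=7 Juniper=20 → close Juniper (overflow 12)
  20÷3 = 6 each, +1 to first 2
Round 2: Ashgrove=27 Greywater=11 Ironridge=13 → close Ashgrove (overflow 12)
  27÷2 = 13 each, +1 to first 1
Round 3: Greywater=25 Ironridge=26 → close Ironridge (overflow 20)
  26÷1 = 26 each, +1 to first 0

Closure order: Juniper, Ashgrove, Ironridge
Last habitat: Greywater with 51 animals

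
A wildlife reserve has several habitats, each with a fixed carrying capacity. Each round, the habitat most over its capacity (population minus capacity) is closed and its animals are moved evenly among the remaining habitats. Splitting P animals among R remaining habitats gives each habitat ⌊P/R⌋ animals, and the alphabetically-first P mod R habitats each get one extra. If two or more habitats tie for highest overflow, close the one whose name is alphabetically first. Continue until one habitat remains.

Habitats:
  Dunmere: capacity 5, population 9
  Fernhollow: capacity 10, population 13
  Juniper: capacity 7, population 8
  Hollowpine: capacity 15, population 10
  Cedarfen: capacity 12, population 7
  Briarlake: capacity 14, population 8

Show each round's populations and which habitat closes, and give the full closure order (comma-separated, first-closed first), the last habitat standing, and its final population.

Round 1: Briarlake=8 Cedarfen=7 Dunmere=9 Fernhollow=13 Hollowpine=10 Juniper=8 → close Dunmere (overflow 4)
  9÷5 = 1 each, +1 to first 4
Round 2: Briarlake=10 Cedarfen=9 Fernhollow=15 Hollowpine=12 Juniper=9 → close Fernhollow (overflow 5)
  15÷4 = 3 each, +1 to first 3
Round 3: Briarlake=14 Cedarfen=13 Hollowpine=16 Juniper=12 → close Juniper (overflow 5)
  12÷3 = 4 each, +1 to first 0
Round 4: Briarlake=18 Cedarfen=17 Hollowpine=20 → close Cedarfen (overflow 5)
  17÷2 = 8 each, +1 to first 1
Round 5: Briarlake=27 Hollowpine=28 → close Briarlake (overflow 13)
  27÷1 = 27 each, +1 to first 0

Closure order: Dunmere, Fernhollow, Juniper, Cedarfen, Briarlake
Last habitat: Hollowpine with 55 animals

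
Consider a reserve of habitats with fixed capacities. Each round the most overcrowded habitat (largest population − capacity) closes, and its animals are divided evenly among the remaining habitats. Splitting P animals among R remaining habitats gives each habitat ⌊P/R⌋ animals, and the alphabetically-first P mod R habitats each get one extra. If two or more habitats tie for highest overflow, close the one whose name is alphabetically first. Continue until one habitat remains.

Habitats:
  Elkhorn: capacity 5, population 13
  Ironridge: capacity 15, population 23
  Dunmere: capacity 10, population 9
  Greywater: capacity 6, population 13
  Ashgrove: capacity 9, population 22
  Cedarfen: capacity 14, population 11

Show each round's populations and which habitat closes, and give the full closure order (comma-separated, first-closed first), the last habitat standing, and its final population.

Round 1: Ashgrove=22 Cedarfen=11 Dunmere=9 Elkhorn=13 Greywater=13 Ironridge=23 → close Ashgrove (overflow 13)
  22÷5 = 4 each, +1 to first 2
Round 2: Cedarfen=16 Dunmere=14 Elkhorn=17 Greywater=17 Ironridge=27 → close Elkhorn (overflow 12)
  17÷4 = 4 each, +1 to first 1
Round 3: Cedarfen=21 Dunmere=18 Greywater=21 Ironridge=31 → close Ironridge (overflow 16)
  31÷3 = 10 each, +1 to first 1
Round 4: Cedarfen=32 Dunmere=28 Greywater=31 → close Greywater (overflow 25)
  31÷2 = 15 each, +1 to first 1
Round 5: Cedarfen=48 Dunmere=43 → close Cedarfen (overflow 34)
  48÷1 = 48 each, +1 to first 0

Closure order: Ashgrove, Elkhorn, Ironridge, Greywater, Cedarfen
Last habitat: Dunmere with 91 animals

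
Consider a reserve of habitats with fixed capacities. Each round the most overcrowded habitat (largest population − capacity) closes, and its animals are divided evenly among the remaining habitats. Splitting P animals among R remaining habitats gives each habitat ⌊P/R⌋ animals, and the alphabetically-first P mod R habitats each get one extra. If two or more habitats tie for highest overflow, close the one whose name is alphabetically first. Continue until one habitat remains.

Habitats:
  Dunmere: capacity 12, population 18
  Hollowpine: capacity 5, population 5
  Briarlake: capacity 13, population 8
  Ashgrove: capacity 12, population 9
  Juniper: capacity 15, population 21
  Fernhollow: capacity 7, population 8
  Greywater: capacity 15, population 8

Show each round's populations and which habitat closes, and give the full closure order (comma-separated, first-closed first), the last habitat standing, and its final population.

Closure order: Dunmere, Juniper, Fernhollow, Hollowpine, Ashgrove, Briarlake
Last habitat: Greywater with 77 animals

Round 1: Ashgrove=9 Briarlake=8 Dunmere=18 Fernhollow=8 Greywater=8 Hollowpine=5 Juniper=21 → close Dunmere (overflow 6)
  18÷6 = 3 each, +1 to first 0
Round 2: Ashgrove=12 Briarlake=11 Fernhollow=11 Greywater=11 Hollowpine=8 Juniper=24 → close Juniper (overflow 9)
  24÷5 = 4 each, +1 to first 4
Round 3: Ashgrove=17 Briarlake=16 Fernhollow=16 Greywater=16 Hollowpine=12 → close Fernhollow (overflow 9)
  16÷4 = 4 each, +1 to first 0
Round 4: Ashgrove=21 Briarlake=20 Greywater=20 Hollowpine=16 → close Hollowpine (overflow 11)
  16÷3 = 5 each, +1 to first 1
Round 5: Ashgrove=27 Briarlake=25 Greywater=25 → close Ashgrove (overflow 15)
  27÷2 = 13 each, +1 to first 1
Round 6: Briarlake=39 Greywater=38 → close Briarlake (overflow 26)
  39÷1 = 39 each, +1 to first 0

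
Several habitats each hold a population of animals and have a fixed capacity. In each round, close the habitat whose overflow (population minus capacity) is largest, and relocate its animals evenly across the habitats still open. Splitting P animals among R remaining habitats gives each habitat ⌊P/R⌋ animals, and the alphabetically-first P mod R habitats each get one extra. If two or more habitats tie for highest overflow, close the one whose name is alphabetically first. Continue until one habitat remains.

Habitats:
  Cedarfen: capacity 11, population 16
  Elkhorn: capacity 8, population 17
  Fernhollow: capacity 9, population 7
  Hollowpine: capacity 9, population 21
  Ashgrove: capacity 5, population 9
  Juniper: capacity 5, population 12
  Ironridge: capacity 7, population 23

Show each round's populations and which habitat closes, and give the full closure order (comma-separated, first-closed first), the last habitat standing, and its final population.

Closure order: Ironridge, Hollowpine, Elkhorn, Cedarfen, Ashgrove, Juniper
Last habitat: Fernhollow with 105 animals

Round 1: Ashgrove=9 Cedarfen=16 Elkhorn=17 Fernhollow=7 Hollowpine=21 Ironridge=23 Juniper=12 → close Ironridge (overflow 16)
  23÷6 = 3 each, +1 to first 5
Round 2: Ashgrove=13 Cedarfen=20 Elkhorn=21 Fernhollow=11 Hollowpine=25 Juniper=15 → close Hollowpine (overflow 16)
  25÷5 = 5 each, +1 to first 0
Round 3: Ashgrove=18 Cedarfen=25 Elkhorn=26 Fernhollow=16 Juniper=20 → close Elkhorn (overflow 18)
  26÷4 = 6 each, +1 to first 2
Round 4: Ashgrove=25 Cedarfen=32 Fernhollow=22 Juniper=26 → close Cedarfen (overflow 21)
  32÷3 = 10 each, +1 to first 2
Round 5: Ashgrove=36 Fernhollow=33 Juniper=36 → close Ashgrove (overflow 31)
  36÷2 = 18 each, +1 to first 0
Round 6: Fernhollow=51 Juniper=54 → close Juniper (overflow 49)
  54÷1 = 54 each, +1 to first 0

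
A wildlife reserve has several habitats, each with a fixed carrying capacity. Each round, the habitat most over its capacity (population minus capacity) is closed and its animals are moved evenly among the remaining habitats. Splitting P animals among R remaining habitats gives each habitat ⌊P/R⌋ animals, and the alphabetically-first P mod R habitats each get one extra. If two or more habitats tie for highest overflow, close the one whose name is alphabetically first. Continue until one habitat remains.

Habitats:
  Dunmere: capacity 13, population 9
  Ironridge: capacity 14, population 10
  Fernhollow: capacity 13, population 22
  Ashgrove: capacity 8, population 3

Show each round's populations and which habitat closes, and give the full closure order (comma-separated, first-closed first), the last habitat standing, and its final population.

Closure order: Fernhollow, Ashgrove, Dunmere
Last habitat: Ironridge with 44 animals

Round 1: Ashgrove=3 Dunmere=9 Fernhollow=22 Ironridge=10 → close Fernhollow (overflow 9)
  22÷3 = 7 each, +1 to first 1
Round 2: Ashgrove=11 Dunmere=16 Ironridge=17 → close Ashgrove (overflow 3)
  11÷2 = 5 each, +1 to first 1
Round 3: Dunmere=22 Ironridge=22 → close Dunmere (overflow 9)
  22÷1 = 22 each, +1 to first 0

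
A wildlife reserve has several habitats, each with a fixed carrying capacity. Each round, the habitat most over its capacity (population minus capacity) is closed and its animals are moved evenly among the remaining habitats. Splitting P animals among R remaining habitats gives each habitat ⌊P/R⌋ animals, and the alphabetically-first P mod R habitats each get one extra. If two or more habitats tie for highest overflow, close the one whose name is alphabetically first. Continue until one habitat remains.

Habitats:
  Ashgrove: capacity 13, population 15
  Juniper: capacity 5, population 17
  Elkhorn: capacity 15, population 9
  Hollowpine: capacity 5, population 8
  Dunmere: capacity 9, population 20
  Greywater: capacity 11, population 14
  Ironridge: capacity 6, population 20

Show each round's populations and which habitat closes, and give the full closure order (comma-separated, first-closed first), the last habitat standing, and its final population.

Closure order: Ironridge, Dunmere, Juniper, Ashgrove, Greywater, Hollowpine
Last habitat: Elkhorn with 103 animals

Round 1: Ashgrove=15 Dunmere=20 Elkhorn=9 Greywater=14 Hollowpine=8 Ironridge=20 Juniper=17 → close Ironridge (overflow 14)
  20÷6 = 3 each, +1 to first 2
Round 2: Ashgrove=19 Dunmere=24 Elkhorn=12 Greywater=17 Hollowpine=11 Juniper=20 → close Dunmere (overflow 15)
  24÷5 = 4 each, +1 to first 4
Round 3: Ashgrove=24 Elkhorn=17 Greywater=22 Hollowpine=16 Juniper=24 → close Juniper (overflow 19)
  24÷4 = 6 each, +1 to first 0
Round 4: Ashgrove=30 Elkhorn=23 Greywater=28 Hollowpine=22 → close Ashgrove (overflow 17)
  30÷3 = 10 each, +1 to first 0
Round 5: Elkhorn=33 Greywater=38 Hollowpine=32 → close Greywater (overflow 27)
  38÷2 = 19 each, +1 to first 0
Round 6: Elkhorn=52 Hollowpine=51 → close Hollowpine (overflow 46)
  51÷1 = 51 each, +1 to first 0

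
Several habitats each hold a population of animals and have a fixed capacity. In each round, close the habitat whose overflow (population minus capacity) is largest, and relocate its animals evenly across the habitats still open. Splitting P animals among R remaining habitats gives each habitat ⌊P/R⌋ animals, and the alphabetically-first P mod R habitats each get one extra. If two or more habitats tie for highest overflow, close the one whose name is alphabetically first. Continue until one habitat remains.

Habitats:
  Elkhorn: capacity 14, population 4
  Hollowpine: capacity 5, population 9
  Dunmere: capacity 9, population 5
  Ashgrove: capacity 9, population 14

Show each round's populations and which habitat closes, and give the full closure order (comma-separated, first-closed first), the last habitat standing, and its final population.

Round 1: Ashgrove=14 Dunmere=5 Elkhorn=4 Hollowpine=9 → close Ashgrove (overflow 5)
  14÷3 = 4 each, +1 to first 2
Round 2: Dunmere=10 Elkhorn=9 Hollowpine=13 → close Hollowpine (overflow 8)
  13÷2 = 6 each, +1 to first 1
Round 3: Dunmere=17 Elkhorn=15 → close Dunmere (overflow 8)
  17÷1 = 17 each, +1 to first 0

Closure order: Ashgrove, Hollowpine, Dunmere
Last habitat: Elkhorn with 32 animals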